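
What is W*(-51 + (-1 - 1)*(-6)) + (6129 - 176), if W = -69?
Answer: 8644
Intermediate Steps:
W*(-51 + (-1 - 1)*(-6)) + (6129 - 176) = -69*(-51 + (-1 - 1)*(-6)) + (6129 - 176) = -69*(-51 - 2*(-6)) + 5953 = -69*(-51 + 12) + 5953 = -69*(-39) + 5953 = 2691 + 5953 = 8644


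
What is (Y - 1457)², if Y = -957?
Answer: 5827396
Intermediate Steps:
(Y - 1457)² = (-957 - 1457)² = (-2414)² = 5827396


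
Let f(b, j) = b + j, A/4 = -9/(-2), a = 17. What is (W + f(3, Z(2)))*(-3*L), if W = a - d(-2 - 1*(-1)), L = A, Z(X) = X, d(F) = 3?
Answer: -1026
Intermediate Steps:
A = 18 (A = 4*(-9/(-2)) = 4*(-9*(-1/2)) = 4*(9/2) = 18)
L = 18
W = 14 (W = 17 - 1*3 = 17 - 3 = 14)
(W + f(3, Z(2)))*(-3*L) = (14 + (3 + 2))*(-3*18) = (14 + 5)*(-54) = 19*(-54) = -1026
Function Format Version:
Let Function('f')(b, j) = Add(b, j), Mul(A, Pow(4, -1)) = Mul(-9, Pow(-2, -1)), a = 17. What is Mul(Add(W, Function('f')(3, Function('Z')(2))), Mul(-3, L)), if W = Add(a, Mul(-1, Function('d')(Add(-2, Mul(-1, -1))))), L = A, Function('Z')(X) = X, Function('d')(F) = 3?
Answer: -1026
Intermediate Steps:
A = 18 (A = Mul(4, Mul(-9, Pow(-2, -1))) = Mul(4, Mul(-9, Rational(-1, 2))) = Mul(4, Rational(9, 2)) = 18)
L = 18
W = 14 (W = Add(17, Mul(-1, 3)) = Add(17, -3) = 14)
Mul(Add(W, Function('f')(3, Function('Z')(2))), Mul(-3, L)) = Mul(Add(14, Add(3, 2)), Mul(-3, 18)) = Mul(Add(14, 5), -54) = Mul(19, -54) = -1026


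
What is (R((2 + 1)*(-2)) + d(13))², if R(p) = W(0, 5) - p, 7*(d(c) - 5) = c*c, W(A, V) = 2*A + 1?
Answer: 64009/49 ≈ 1306.3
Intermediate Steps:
W(A, V) = 1 + 2*A
d(c) = 5 + c²/7 (d(c) = 5 + (c*c)/7 = 5 + c²/7)
R(p) = 1 - p (R(p) = (1 + 2*0) - p = (1 + 0) - p = 1 - p)
(R((2 + 1)*(-2)) + d(13))² = ((1 - (2 + 1)*(-2)) + (5 + (⅐)*13²))² = ((1 - 3*(-2)) + (5 + (⅐)*169))² = ((1 - 1*(-6)) + (5 + 169/7))² = ((1 + 6) + 204/7)² = (7 + 204/7)² = (253/7)² = 64009/49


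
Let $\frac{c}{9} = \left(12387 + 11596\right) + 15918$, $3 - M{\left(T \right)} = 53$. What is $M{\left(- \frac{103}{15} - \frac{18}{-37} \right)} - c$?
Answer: $-359159$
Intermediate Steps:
$M{\left(T \right)} = -50$ ($M{\left(T \right)} = 3 - 53 = -50$)
$c = 359109$ ($c = 9 \left(\left(12387 + 11596\right) + 15918\right) = 9 \left(23983 + 15918\right) = 9 \cdot 39901 = 359109$)
$M{\left(- \frac{103}{15} - \frac{18}{-37} \right)} - c = -50 - 359109 = -359159$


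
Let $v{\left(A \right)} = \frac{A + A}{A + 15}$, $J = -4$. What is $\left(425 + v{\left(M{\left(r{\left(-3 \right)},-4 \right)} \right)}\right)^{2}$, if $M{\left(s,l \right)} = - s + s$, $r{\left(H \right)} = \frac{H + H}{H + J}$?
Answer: $180625$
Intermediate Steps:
$r{\left(H \right)} = \frac{2 H}{-4 + H}$ ($r{\left(H \right)} = \frac{H + H}{H - 4} = \frac{2 H}{-4 + H}$)
$M{\left(s,l \right)} = 0$
$v{\left(A \right)} = \frac{2 A}{15 + A}$
$\left(425 + v{\left(M{\left(r{\left(-3 \right)},-4 \right)} \right)}\right)^{2} = \left(425 + 2 \cdot 0 \frac{1}{15 + 0}\right)^{2} = \left(425 + 2 \cdot 0 \cdot \frac{1}{15}\right)^{2} = \left(425 + 0\right)^{2} = 425^{2} = 180625$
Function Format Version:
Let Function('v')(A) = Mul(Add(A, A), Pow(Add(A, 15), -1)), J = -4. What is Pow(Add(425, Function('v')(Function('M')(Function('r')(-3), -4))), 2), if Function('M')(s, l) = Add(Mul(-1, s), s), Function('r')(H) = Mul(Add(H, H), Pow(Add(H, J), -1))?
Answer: 180625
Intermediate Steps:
Function('r')(H) = Mul(2, H, Pow(Add(-4, H), -1)) (Function('r')(H) = Mul(Add(H, H), Pow(Add(H, -4), -1)) = Mul(Mul(2, H), Pow(Add(-4, H), -1)) = Mul(2, H, Pow(Add(-4, H), -1)))
Function('M')(s, l) = 0
Function('v')(A) = Mul(2, A, Pow(Add(15, A), -1)) (Function('v')(A) = Mul(Mul(2, A), Pow(Add(15, A), -1)) = Mul(2, A, Pow(Add(15, A), -1)))
Pow(Add(425, Function('v')(Function('M')(Function('r')(-3), -4))), 2) = Pow(Add(425, Mul(2, 0, Pow(Add(15, 0), -1))), 2) = Pow(Add(425, Mul(2, 0, Pow(15, -1))), 2) = Pow(Add(425, Mul(2, 0, Rational(1, 15))), 2) = Pow(Add(425, 0), 2) = Pow(425, 2) = 180625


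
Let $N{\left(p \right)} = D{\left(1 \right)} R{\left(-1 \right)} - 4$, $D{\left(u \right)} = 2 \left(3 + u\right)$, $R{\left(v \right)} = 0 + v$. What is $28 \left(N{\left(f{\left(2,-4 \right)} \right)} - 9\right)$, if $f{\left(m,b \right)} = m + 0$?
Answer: $-588$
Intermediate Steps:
$R{\left(v \right)} = v$
$f{\left(m,b \right)} = m$
$D{\left(u \right)} = 6 + 2 u$
$N{\left(p \right)} = -12$ ($N{\left(p \right)} = \left(6 + 2 \cdot 1\right) \left(-1\right) - 4 = \left(6 + 2\right) \left(-1\right) - 4 = 8 \left(-1\right) - 4 = -8 - 4 = -12$)
$28 \left(N{\left(f{\left(2,-4 \right)} \right)} - 9\right) = 28 \left(-12 - 9\right) = 28 \left(-21\right) = -588$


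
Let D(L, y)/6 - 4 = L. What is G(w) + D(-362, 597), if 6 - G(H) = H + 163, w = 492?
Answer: -2797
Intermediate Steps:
D(L, y) = 24 + 6*L
G(H) = -157 - H (G(H) = 6 - (H + 163) = 6 - (163 + H) = 6 + (-163 - H) = -157 - H)
G(w) + D(-362, 597) = (-157 - 1*492) + (24 + 6*(-362)) = (-157 - 492) + (24 - 2172) = -649 - 2148 = -2797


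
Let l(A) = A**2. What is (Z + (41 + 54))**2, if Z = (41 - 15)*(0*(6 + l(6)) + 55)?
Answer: 2325625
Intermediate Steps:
Z = 1430 (Z = (41 - 15)*(0*(6 + 6**2) + 55) = 26*(0*(6 + 36) + 55) = 26*(0*42 + 55) = 26*(0 + 55) = 26*55 = 1430)
(Z + (41 + 54))**2 = (1430 + (41 + 54))**2 = (1430 + 95)**2 = 1525**2 = 2325625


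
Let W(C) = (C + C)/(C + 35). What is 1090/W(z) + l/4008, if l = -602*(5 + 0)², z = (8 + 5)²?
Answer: 221532995/338676 ≈ 654.12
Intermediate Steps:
z = 169 (z = 13² = 169)
W(C) = 2*C/(35 + C) (W(C) = (2*C)/(35 + C) = 2*C/(35 + C))
l = -15050 (l = -602*5² = -602*25 = -15050)
1090/W(z) + l/4008 = 1090/((2*169/(35 + 169))) - 15050/4008 = 1090/((2*169/204)) - 15050*1/4008 = 1090/((2*169*(1/204))) - 7525/2004 = 1090/(169/102) - 7525/2004 = 1090*(102/169) - 7525/2004 = 111180/169 - 7525/2004 = 221532995/338676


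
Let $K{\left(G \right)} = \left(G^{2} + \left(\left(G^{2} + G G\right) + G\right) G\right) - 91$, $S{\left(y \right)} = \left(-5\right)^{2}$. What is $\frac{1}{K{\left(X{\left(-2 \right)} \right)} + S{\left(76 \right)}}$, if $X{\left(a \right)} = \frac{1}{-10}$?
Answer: $- \frac{500}{32991} \approx -0.015156$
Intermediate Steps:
$X{\left(a \right)} = - \frac{1}{10}$
$S{\left(y \right)} = 25$
$K{\left(G \right)} = -91 + G^{2} + G \left(G + 2 G^{2}\right)$ ($K{\left(G \right)} = \left(G^{2} + \left(\left(G^{2} + G^{2}\right) + G\right) G\right) - 91 = \left(G^{2} + \left(2 G^{2} + G\right) G\right) - 91 = \left(G^{2} + \left(G + 2 G^{2}\right) G\right) - 91 = \left(G^{2} + G \left(G + 2 G^{2}\right)\right) - 91 = -91 + G^{2} + G \left(G + 2 G^{2}\right)$)
$\frac{1}{K{\left(X{\left(-2 \right)} \right)} + S{\left(76 \right)}} = \frac{1}{\left(-91 + 2 \left(- \frac{1}{10}\right)^{2} + 2 \left(- \frac{1}{10}\right)^{3}\right) + 25} = \frac{1}{\left(-91 + 2 \cdot \frac{1}{100} + 2 \left(- \frac{1}{1000}\right)\right) + 25} = \frac{1}{\left(-91 + \frac{1}{50} - \frac{1}{500}\right) + 25} = \frac{1}{- \frac{45491}{500} + 25} = \frac{1}{- \frac{32991}{500}} = - \frac{500}{32991}$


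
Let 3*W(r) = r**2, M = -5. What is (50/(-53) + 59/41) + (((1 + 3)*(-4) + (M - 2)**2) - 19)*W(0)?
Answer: 1077/2173 ≈ 0.49563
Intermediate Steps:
W(r) = r**2/3
(50/(-53) + 59/41) + (((1 + 3)*(-4) + (M - 2)**2) - 19)*W(0) = (50/(-53) + 59/41) + (((1 + 3)*(-4) + (-5 - 2)**2) - 19)*((1/3)*0**2) = (50*(-1/53) + 59*(1/41)) + ((4*(-4) + (-7)**2) - 19)*((1/3)*0) = (-50/53 + 59/41) + ((-16 + 49) - 19)*0 = 1077/2173 + (33 - 19)*0 = 1077/2173 + 14*0 = 1077/2173 + 0 = 1077/2173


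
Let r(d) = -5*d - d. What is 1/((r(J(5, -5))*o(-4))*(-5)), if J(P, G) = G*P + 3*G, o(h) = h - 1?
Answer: 1/6000 ≈ 0.00016667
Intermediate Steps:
o(h) = -1 + h
J(P, G) = 3*G + G*P
r(d) = -6*d
1/((r(J(5, -5))*o(-4))*(-5)) = 1/(((-(-30)*(3 + 5))*(-1 - 4))*(-5)) = 1/((-(-30)*8*(-5))*(-5)) = 1/((-6*(-40)*(-5))*(-5)) = 1/((240*(-5))*(-5)) = 1/(-1200*(-5)) = 1/6000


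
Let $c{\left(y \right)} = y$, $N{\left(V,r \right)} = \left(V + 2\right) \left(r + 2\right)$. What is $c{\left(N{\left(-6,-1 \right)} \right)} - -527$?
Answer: $523$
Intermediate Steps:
$N{\left(V,r \right)} = \left(2 + V\right) \left(2 + r\right)$
$c{\left(N{\left(-6,-1 \right)} \right)} - -527 = \left(4 + 2 \left(-6\right) + 2 \left(-1\right) - -6\right) - -527 = \left(4 - 12 - 2 + 6\right) + 527 = -4 + 527 = 523$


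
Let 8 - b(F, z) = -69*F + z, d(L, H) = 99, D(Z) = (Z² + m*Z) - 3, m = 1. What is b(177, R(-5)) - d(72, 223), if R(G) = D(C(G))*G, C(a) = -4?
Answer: 12167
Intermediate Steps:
D(Z) = -3 + Z + Z² (D(Z) = (Z² + 1*Z) - 3 = (Z² + Z) - 3 = (Z + Z²) - 3 = -3 + Z + Z²)
R(G) = 9*G (R(G) = (-3 - 4 + (-4)²)*G = (-3 - 4 + 16)*G = 9*G)
b(F, z) = 8 - z + 69*F (b(F, z) = 8 - (-69*F + z) = 8 - (z - 69*F) = 8 + (-z + 69*F) = 8 - z + 69*F)
b(177, R(-5)) - d(72, 223) = (8 - 9*(-5) + 69*177) - 1*99 = (8 - 1*(-45) + 12213) - 99 = (8 + 45 + 12213) - 99 = 12266 - 99 = 12167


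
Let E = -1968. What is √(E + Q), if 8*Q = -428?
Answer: I*√8086/2 ≈ 44.961*I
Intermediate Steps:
Q = -107/2 (Q = (⅛)*(-428) = -107/2 ≈ -53.500)
√(E + Q) = √(-1968 - 107/2) = √(-4043/2) = I*√8086/2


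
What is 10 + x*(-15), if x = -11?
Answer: 175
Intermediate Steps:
10 + x*(-15) = 10 - 11*(-15) = 10 + 165 = 175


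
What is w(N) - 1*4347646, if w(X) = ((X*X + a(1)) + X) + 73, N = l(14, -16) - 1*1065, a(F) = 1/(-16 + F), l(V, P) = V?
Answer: -48660346/15 ≈ -3.2440e+6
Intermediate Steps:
N = -1051 (N = 14 - 1*1065 = 14 - 1065 = -1051)
w(X) = 1094/15 + X + X² (w(X) = ((X*X + 1/(-16 + 1)) + X) + 73 = ((X² + 1/(-15)) + X) + 73 = ((X² - 1/15) + X) + 73 = ((-1/15 + X²) + X) + 73 = (-1/15 + X + X²) + 73 = 1094/15 + X + X²)
w(N) - 1*4347646 = (1094/15 - 1051 + (-1051)²) - 1*4347646 = (1094/15 - 1051 + 1104601) - 4347646 = 16554344/15 - 4347646 = -48660346/15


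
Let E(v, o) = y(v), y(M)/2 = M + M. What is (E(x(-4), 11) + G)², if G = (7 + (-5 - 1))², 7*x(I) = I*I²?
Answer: 62001/49 ≈ 1265.3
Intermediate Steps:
y(M) = 4*M (y(M) = 2*(M + M) = 2*(2*M) = 4*M)
x(I) = I³/7 (x(I) = (I*I²)/7 = I³/7)
E(v, o) = 4*v
G = 1 (G = (7 - 6)² = 1² = 1)
(E(x(-4), 11) + G)² = (4*((⅐)*(-4)³) + 1)² = (4*((⅐)*(-64)) + 1)² = (4*(-64/7) + 1)² = (-256/7 + 1)² = (-249/7)² = 62001/49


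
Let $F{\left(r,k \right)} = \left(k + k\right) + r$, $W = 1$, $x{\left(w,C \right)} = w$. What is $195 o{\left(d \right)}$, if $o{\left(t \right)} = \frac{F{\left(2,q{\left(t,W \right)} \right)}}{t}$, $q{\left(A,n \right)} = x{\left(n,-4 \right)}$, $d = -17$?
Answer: $- \frac{780}{17} \approx -45.882$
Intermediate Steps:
$q{\left(A,n \right)} = n$
$F{\left(r,k \right)} = r + 2 k$ ($F{\left(r,k \right)} = 2 k + r = r + 2 k$)
$o{\left(t \right)} = \frac{4}{t}$ ($o{\left(t \right)} = \frac{2 + 2 \cdot 1}{t} = \frac{2 + 2}{t} = \frac{4}{t}$)
$195 o{\left(d \right)} = 195 \frac{4}{-17} = 195 \cdot 4 \left(- \frac{1}{17}\right) = 195 \left(- \frac{4}{17}\right) = - \frac{780}{17}$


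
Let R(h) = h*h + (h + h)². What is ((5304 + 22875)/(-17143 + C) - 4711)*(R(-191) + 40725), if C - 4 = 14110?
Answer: -3190267667740/3029 ≈ -1.0532e+9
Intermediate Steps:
C = 14114 (C = 4 + 14110 = 14114)
R(h) = 5*h² (R(h) = h² + (2*h)² = h² + 4*h² = 5*h²)
((5304 + 22875)/(-17143 + C) - 4711)*(R(-191) + 40725) = ((5304 + 22875)/(-17143 + 14114) - 4711)*(5*(-191)² + 40725) = (28179/(-3029) - 4711)*(5*36481 + 40725) = (28179*(-1/3029) - 4711)*(182405 + 40725) = (-28179/3029 - 4711)*223130 = -14297798/3029*223130 = -3190267667740/3029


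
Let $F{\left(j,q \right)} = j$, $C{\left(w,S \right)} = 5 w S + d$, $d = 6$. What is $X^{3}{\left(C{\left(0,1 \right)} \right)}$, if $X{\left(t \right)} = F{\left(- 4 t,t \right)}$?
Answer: $-13824$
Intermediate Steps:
$C{\left(w,S \right)} = 6 + 5 S w$ ($C{\left(w,S \right)} = 5 w S + 6 = 5 S w + 6 = 6 + 5 S w$)
$X{\left(t \right)} = - 4 t$
$X^{3}{\left(C{\left(0,1 \right)} \right)} = \left(- 4 \left(6 + 5 \cdot 1 \cdot 0\right)\right)^{3} = \left(- 4 \left(6 + 0\right)\right)^{3} = \left(\left(-4\right) 6\right)^{3} = \left(-24\right)^{3} = -13824$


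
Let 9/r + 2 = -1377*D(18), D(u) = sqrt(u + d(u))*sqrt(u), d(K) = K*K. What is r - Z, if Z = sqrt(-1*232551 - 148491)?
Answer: 9/5836285060 - 111537*sqrt(19)/5836285060 - 3*I*sqrt(42338) ≈ -8.3301e-5 - 617.29*I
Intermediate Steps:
d(K) = K**2
D(u) = sqrt(u)*sqrt(u + u**2) (D(u) = sqrt(u + u**2)*sqrt(u) = sqrt(u)*sqrt(u + u**2))
r = 9/(-2 - 24786*sqrt(19)) (r = 9/(-2 - 1377*sqrt(18)*sqrt(18*(1 + 18))) = 9/(-2 - 1377*3*sqrt(2)*sqrt(18*19)) = 9/(-2 - 1377*3*sqrt(2)*sqrt(342)) = 9/(-2 - 1377*3*sqrt(2)*3*sqrt(38)) = 9/(-2 - 24786*sqrt(19)) ≈ -8.3301e-5)
Z = 3*I*sqrt(42338) (Z = sqrt(-232551 - 148491) = sqrt(-381042) = 3*I*sqrt(42338) ≈ 617.29*I)
r - Z = (9/5836285060 - 111537*sqrt(19)/5836285060) - 3*I*sqrt(42338) = 9/5836285060 - 111537*sqrt(19)/5836285060 - 3*I*sqrt(42338)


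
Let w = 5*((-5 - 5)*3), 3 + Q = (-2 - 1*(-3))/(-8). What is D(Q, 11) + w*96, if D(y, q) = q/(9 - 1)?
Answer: -115189/8 ≈ -14399.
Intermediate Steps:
Q = -25/8 (Q = -3 + (-2 - 1*(-3))/(-8) = -3 + (-2 + 3)*(-⅛) = -3 + 1*(-⅛) = -3 - ⅛ = -25/8 ≈ -3.1250)
w = -150 (w = 5*(-10*3) = 5*(-30) = -150)
D(y, q) = q/8
D(Q, 11) + w*96 = (⅛)*11 - 150*96 = 11/8 - 14400 = -115189/8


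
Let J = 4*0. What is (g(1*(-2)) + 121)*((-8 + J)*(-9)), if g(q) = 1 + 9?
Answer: 9432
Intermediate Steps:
J = 0
g(q) = 10
(g(1*(-2)) + 121)*((-8 + J)*(-9)) = (10 + 121)*((-8 + 0)*(-9)) = 131*(-8*(-9)) = 131*72 = 9432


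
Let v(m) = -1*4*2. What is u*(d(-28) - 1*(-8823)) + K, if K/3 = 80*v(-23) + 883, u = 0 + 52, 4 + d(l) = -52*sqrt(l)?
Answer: 459317 - 5408*I*sqrt(7) ≈ 4.5932e+5 - 14308.0*I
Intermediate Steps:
v(m) = -8 (v(m) = -4*2 = -8)
d(l) = -4 - 52*sqrt(l)
u = 52
K = 729 (K = 3*(80*(-8) + 883) = 3*(-640 + 883) = 3*243 = 729)
u*(d(-28) - 1*(-8823)) + K = 52*((-4 - 104*I*sqrt(7)) - 1*(-8823)) + 729 = 52*((-4 - 104*I*sqrt(7)) + 8823) + 729 = 52*(8819 - 104*I*sqrt(7)) + 729 = (458588 - 5408*I*sqrt(7)) + 729 = 459317 - 5408*I*sqrt(7)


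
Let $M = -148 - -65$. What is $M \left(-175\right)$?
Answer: $14525$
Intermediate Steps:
$M = -83$ ($M = -148 + 65 = -83$)
$M \left(-175\right) = \left(-83\right) \left(-175\right) = 14525$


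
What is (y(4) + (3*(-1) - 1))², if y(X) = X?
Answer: 0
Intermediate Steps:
(y(4) + (3*(-1) - 1))² = (4 + (3*(-1) - 1))² = (4 + (-3 - 1))² = (4 - 4)² = 0² = 0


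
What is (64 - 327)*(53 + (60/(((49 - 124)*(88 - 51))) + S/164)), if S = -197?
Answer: -413151697/30340 ≈ -13617.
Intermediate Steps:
(64 - 327)*(53 + (60/(((49 - 124)*(88 - 51))) + S/164)) = (64 - 327)*(53 + (60/(((49 - 124)*(88 - 51))) - 197/164)) = -263*(53 + (60/((-75*37)) - 197*1/164)) = -263*(53 + (60/(-2775) - 197/164)) = -263*(53 + (60*(-1/2775) - 197/164)) = -263*(53 + (-4/185 - 197/164)) = -263*(53 - 37101/30340) = -263*1570919/30340 = -413151697/30340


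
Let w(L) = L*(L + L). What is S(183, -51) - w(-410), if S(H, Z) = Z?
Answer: -336251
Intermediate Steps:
w(L) = 2*L² (w(L) = L*(2*L) = 2*L²)
S(183, -51) - w(-410) = -51 - 2*(-410)² = -51 - 2*168100 = -51 - 1*336200 = -51 - 336200 = -336251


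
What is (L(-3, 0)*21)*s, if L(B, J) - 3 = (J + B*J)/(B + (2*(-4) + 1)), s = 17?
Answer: 1071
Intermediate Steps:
L(B, J) = 3 + (J + B*J)/(-7 + B) (L(B, J) = 3 + (J + B*J)/(B + (2*(-4) + 1)) = 3 + (J + B*J)/(B + (-8 + 1)) = 3 + (J + B*J)/(B - 7) = 3 + (J + B*J)/(-7 + B))
(L(-3, 0)*21)*s = (((-21 + 0 + 3*(-3) - 3*0)/(-7 - 3))*21)*17 = (((-21 + 0 - 9 + 0)/(-10))*21)*17 = (-⅒*(-30)*21)*17 = (3*21)*17 = 63*17 = 1071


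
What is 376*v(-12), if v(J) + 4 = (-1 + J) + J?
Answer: -10904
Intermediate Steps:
v(J) = -5 + 2*J (v(J) = -4 + ((-1 + J) + J) = -4 + (-1 + 2*J) = -5 + 2*J)
376*v(-12) = 376*(-5 + 2*(-12)) = 376*(-5 - 24) = 376*(-29) = -10904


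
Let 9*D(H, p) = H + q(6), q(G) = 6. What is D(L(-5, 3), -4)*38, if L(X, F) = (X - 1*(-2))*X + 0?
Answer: 266/3 ≈ 88.667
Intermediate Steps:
L(X, F) = X*(2 + X) (L(X, F) = (X + 2)*X + 0 = (2 + X)*X + 0 = X*(2 + X) + 0 = X*(2 + X))
D(H, p) = ⅔ + H/9 (D(H, p) = (H + 6)/9 = (6 + H)/9 = ⅔ + H/9)
D(L(-5, 3), -4)*38 = (⅔ + (-5*(2 - 5))/9)*38 = (⅔ + (-5*(-3))/9)*38 = (⅔ + (⅑)*15)*38 = (⅔ + 5/3)*38 = (7/3)*38 = 266/3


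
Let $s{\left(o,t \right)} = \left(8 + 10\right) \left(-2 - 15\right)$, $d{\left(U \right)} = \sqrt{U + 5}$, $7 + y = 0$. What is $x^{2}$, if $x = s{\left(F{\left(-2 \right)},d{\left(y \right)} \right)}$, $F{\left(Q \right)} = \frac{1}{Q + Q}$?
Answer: $93636$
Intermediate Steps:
$y = -7$ ($y = -7 + 0 = -7$)
$d{\left(U \right)} = \sqrt{5 + U}$
$F{\left(Q \right)} = \frac{1}{2 Q}$
$s{\left(o,t \right)} = -306$ ($s{\left(o,t \right)} = 18 \left(-17\right) = -306$)
$x = -306$
$x^{2} = \left(-306\right)^{2} = 93636$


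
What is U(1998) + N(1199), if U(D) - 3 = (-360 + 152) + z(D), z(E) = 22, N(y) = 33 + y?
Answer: 1049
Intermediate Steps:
U(D) = -183 (U(D) = 3 + ((-360 + 152) + 22) = 3 + (-208 + 22) = 3 - 186 = -183)
U(1998) + N(1199) = -183 + (33 + 1199) = -183 + 1232 = 1049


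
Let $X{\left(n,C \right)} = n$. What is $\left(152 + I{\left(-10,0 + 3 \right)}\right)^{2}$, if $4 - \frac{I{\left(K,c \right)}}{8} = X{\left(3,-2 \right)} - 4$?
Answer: $36864$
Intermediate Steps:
$I{\left(K,c \right)} = 40$ ($I{\left(K,c \right)} = 32 - 8 \left(3 - 4\right) = 32 - -8 = 32 + 8 = 40$)
$\left(152 + I{\left(-10,0 + 3 \right)}\right)^{2} = \left(152 + 40\right)^{2} = 192^{2} = 36864$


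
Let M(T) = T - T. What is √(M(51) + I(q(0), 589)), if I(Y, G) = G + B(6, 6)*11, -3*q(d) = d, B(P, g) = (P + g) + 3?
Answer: √754 ≈ 27.459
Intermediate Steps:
B(P, g) = 3 + P + g
q(d) = -d/3
I(Y, G) = 165 + G (I(Y, G) = G + (3 + 6 + 6)*11 = G + 15*11 = G + 165 = 165 + G)
M(T) = 0
√(M(51) + I(q(0), 589)) = √(0 + (165 + 589)) = √(0 + 754) = √754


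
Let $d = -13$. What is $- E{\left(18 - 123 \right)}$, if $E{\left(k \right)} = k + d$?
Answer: $118$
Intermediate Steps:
$E{\left(k \right)} = -13 + k$ ($E{\left(k \right)} = k - 13 = -13 + k$)
$- E{\left(18 - 123 \right)} = - (-13 + \left(18 - 123\right)) = - (-13 - 105) = \left(-1\right) \left(-118\right) = 118$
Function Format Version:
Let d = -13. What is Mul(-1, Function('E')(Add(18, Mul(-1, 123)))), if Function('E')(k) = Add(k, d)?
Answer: 118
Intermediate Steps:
Function('E')(k) = Add(-13, k) (Function('E')(k) = Add(k, -13) = Add(-13, k))
Mul(-1, Function('E')(Add(18, Mul(-1, 123)))) = Mul(-1, Add(-13, Add(18, Mul(-1, 123)))) = Mul(-1, Add(-13, Add(18, -123))) = Mul(-1, Add(-13, -105)) = Mul(-1, -118) = 118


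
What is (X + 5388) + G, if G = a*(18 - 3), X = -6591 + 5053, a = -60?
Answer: 2950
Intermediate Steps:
X = -1538
G = -900 (G = -60*(18 - 3) = -60*15 = -900)
(X + 5388) + G = (-1538 + 5388) - 900 = 3850 - 900 = 2950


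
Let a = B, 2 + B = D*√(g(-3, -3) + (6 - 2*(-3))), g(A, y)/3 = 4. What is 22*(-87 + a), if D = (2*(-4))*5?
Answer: -1958 - 1760*√6 ≈ -6269.1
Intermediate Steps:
g(A, y) = 12 (g(A, y) = 3*4 = 12)
D = -40 (D = -8*5 = -40)
B = -2 - 80*√6 (B = -2 - 40*√(12 + (6 - 2*(-3))) = -2 - 40*√(12 + (6 + 6)) = -2 - 40*√(12 + 12) = -2 - 80*√6 ≈ -197.96)
a = -2 - 80*√6 ≈ -197.96
22*(-87 + a) = 22*(-87 + (-2 - 80*√6)) = 22*(-89 - 80*√6) = -1958 - 1760*√6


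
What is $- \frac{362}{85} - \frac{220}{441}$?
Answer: $- \frac{178342}{37485} \approx -4.7577$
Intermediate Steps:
$- \frac{362}{85} - \frac{220}{441} = - \frac{178342}{37485}$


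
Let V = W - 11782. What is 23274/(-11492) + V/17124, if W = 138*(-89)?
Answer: -84385933/24598626 ≈ -3.4305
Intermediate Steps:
W = -12282
V = -24064 (V = -12282 - 11782 = -24064)
23274/(-11492) + V/17124 = 23274/(-11492) - 24064/17124 = 23274*(-1/11492) - 24064*1/17124 = -11637/5746 - 6016/4281 = -84385933/24598626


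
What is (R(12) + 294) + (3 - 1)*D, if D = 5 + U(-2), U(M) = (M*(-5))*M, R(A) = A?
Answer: 276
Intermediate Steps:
U(M) = -5*M² (U(M) = (-5*M)*M = -5*M²)
D = -15 (D = 5 - 5*(-2)² = 5 - 5*4 = 5 - 20 = -15)
(R(12) + 294) + (3 - 1)*D = (12 + 294) + (3 - 1)*(-15) = 306 + 2*(-15) = 306 - 30 = 276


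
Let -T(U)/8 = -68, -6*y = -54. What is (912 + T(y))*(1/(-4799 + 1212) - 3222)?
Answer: -16827450640/3587 ≈ -4.6912e+6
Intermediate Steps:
y = 9 (y = -⅙*(-54) = 9)
T(U) = 544 (T(U) = -8*(-68) = 544)
(912 + T(y))*(1/(-4799 + 1212) - 3222) = (912 + 544)*(1/(-4799 + 1212) - 3222) = 1456*(1/(-3587) - 3222) = 1456*(-1/3587 - 3222) = 1456*(-11557315/3587) = -16827450640/3587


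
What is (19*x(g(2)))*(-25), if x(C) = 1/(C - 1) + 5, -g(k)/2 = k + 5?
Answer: -7030/3 ≈ -2343.3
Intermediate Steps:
g(k) = -10 - 2*k (g(k) = -2*(k + 5) = -2*(5 + k) = -10 - 2*k)
x(C) = 5 + 1/(-1 + C) (x(C) = 1/(-1 + C) + 5 = 5 + 1/(-1 + C))
(19*x(g(2)))*(-25) = (19*((-4 + 5*(-10 - 2*2))/(-1 + (-10 - 2*2))))*(-25) = (19*((-4 + 5*(-10 - 4))/(-1 + (-10 - 4))))*(-25) = (19*((-4 + 5*(-14))/(-1 - 14)))*(-25) = (19*((-4 - 70)/(-15)))*(-25) = (19*(-1/15*(-74)))*(-25) = (19*(74/15))*(-25) = (1406/15)*(-25) = -7030/3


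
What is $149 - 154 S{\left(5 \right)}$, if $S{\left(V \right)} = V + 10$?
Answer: $-2161$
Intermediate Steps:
$S{\left(V \right)} = 10 + V$
$149 - 154 S{\left(5 \right)} = 149 - 154 \left(10 + 5\right) = 149 - 2310 = -2161$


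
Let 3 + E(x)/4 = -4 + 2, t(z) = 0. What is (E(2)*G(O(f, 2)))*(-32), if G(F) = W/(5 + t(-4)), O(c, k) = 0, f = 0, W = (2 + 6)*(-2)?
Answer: -2048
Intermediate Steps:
W = -16 (W = 8*(-2) = -16)
E(x) = -20 (E(x) = -12 + 4*(-4 + 2) = -12 + 4*(-2) = -12 - 8 = -20)
G(F) = -16/5 (G(F) = -16/(5 + 0) = -16/5)
(E(2)*G(O(f, 2)))*(-32) = -20*(-16/5)*(-32) = 64*(-32) = -2048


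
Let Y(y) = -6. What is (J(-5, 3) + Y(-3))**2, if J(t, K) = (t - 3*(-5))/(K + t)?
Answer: 121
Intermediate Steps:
J(t, K) = (15 + t)/(K + t) (J(t, K) = (t + 15)/(K + t) = (15 + t)/(K + t))
(J(-5, 3) + Y(-3))**2 = ((15 - 5)/(3 - 5) - 6)**2 = (10/(-2) - 6)**2 = (-1/2*10 - 6)**2 = (-5 - 6)**2 = (-11)**2 = 121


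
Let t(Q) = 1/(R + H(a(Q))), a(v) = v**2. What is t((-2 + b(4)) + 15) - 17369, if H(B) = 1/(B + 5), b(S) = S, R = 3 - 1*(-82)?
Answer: -434068385/24991 ≈ -17369.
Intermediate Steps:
R = 85 (R = 3 + 82 = 85)
H(B) = 1/(5 + B)
t(Q) = 1/(85 + 1/(5 + Q**2))
t((-2 + b(4)) + 15) - 17369 = (5 + ((-2 + 4) + 15)**2)/(426 + 85*((-2 + 4) + 15)**2) - 17369 = (5 + (2 + 15)**2)/(426 + 85*(2 + 15)**2) - 17369 = (5 + 17**2)/(426 + 85*17**2) - 17369 = (5 + 289)/(426 + 85*289) - 17369 = 294/(426 + 24565) - 17369 = 294/24991 - 17369 = -434068385/24991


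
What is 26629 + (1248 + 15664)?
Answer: 43541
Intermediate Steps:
26629 + (1248 + 15664) = 26629 + 16912 = 43541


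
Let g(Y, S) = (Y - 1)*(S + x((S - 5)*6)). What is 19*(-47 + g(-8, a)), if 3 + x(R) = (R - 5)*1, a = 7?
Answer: -2774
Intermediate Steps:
x(R) = -8 + R (x(R) = -3 + (R - 5)*1 = -3 + (-5 + R)*1 = -3 + (-5 + R) = -8 + R)
g(Y, S) = (-1 + Y)*(-38 + 7*S) (g(Y, S) = (Y - 1)*(S + (-8 + (S - 5)*6)) = (-1 + Y)*(S + (-8 + (-5 + S)*6)) = (-1 + Y)*(S + (-8 + (-30 + 6*S))) = (-1 + Y)*(S + (-38 + 6*S)) = (-1 + Y)*(-38 + 7*S))
19*(-47 + g(-8, a)) = 19*(-47 + (38 - 38*(-8) - 7*7 + 7*7*(-8))) = 19*(-47 + (38 + 304 - 49 - 392)) = 19*(-47 - 99) = 19*(-146) = -2774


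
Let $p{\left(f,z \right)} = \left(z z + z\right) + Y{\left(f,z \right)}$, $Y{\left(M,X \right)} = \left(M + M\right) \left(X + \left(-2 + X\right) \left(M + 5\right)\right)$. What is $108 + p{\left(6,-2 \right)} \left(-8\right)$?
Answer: $4508$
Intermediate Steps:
$Y{\left(M,X \right)} = 2 M \left(X + \left(-2 + X\right) \left(5 + M\right)\right)$
$p{\left(f,z \right)} = z + z^{2} + 2 f \left(-10 - 2 f + 6 z + f z\right)$ ($p{\left(f,z \right)} = \left(z z + z\right) + 2 f \left(-10 - 2 f + 6 z + f z\right) = \left(z^{2} + z\right) + 2 f \left(-10 - 2 f + 6 z + f z\right) = \left(z + z^{2}\right) + 2 f \left(-10 - 2 f + 6 z + f z\right) = z + z^{2} + 2 f \left(-10 - 2 f + 6 z + f z\right)$)
$108 + p{\left(6,-2 \right)} \left(-8\right) = 108 + \left(-2 + \left(-2\right)^{2} + 2 \cdot 6 \left(-10 - 12 + 6 \left(-2\right) + 6 \left(-2\right)\right)\right) \left(-8\right) = 108 + \left(-2 + 4 + 2 \cdot 6 \left(-10 - 12 - 12 - 12\right)\right) \left(-8\right) = 108 + \left(-2 + 4 + 2 \cdot 6 \left(-46\right)\right) \left(-8\right) = 108 + \left(-2 + 4 - 552\right) \left(-8\right) = 108 - -4400 = 108 + 4400 = 4508$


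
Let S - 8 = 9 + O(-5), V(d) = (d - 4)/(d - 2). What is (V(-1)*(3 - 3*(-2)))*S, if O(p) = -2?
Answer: 225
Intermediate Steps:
V(d) = (-4 + d)/(-2 + d)
S = 15 (S = 8 + (9 - 2) = 8 + 7 = 15)
(V(-1)*(3 - 3*(-2)))*S = (((-4 - 1)/(-2 - 1))*(3 - 3*(-2)))*15 = ((-5/(-3))*(3 + 6))*15 = (-⅓*(-5)*9)*15 = ((5/3)*9)*15 = 15*15 = 225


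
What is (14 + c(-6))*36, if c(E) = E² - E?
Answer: 2016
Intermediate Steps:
(14 + c(-6))*36 = (14 - 6*(-1 - 6))*36 = (14 - 6*(-7))*36 = (14 + 42)*36 = 56*36 = 2016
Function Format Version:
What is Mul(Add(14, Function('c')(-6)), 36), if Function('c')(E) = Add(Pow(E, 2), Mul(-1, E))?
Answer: 2016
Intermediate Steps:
Mul(Add(14, Function('c')(-6)), 36) = Mul(Add(14, Mul(-6, Add(-1, -6))), 36) = Mul(Add(14, Mul(-6, -7)), 36) = Mul(Add(14, 42), 36) = Mul(56, 36) = 2016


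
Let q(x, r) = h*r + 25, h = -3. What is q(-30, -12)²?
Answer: 3721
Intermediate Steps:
q(x, r) = 25 - 3*r (q(x, r) = -3*r + 25 = 25 - 3*r)
q(-30, -12)² = (25 - 3*(-12))² = (25 + 36)² = 61² = 3721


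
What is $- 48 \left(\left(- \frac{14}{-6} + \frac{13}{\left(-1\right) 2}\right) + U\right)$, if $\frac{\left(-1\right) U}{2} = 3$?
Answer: $488$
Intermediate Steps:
$U = -6$ ($U = \left(-2\right) 3 = -6$)
$- 48 \left(\left(- \frac{14}{-6} + \frac{13}{\left(-1\right) 2}\right) + U\right) = - 48 \left(\left(- \frac{14}{-6} + \frac{13}{\left(-1\right) 2}\right) - 6\right) = - 48 \left(\left(\left(-14\right) \left(- \frac{1}{6}\right) + \frac{13}{-2}\right) - 6\right) = - 48 \left(\left(\frac{7}{3} + 13 \left(- \frac{1}{2}\right)\right) - 6\right) = - 48 \left(\left(\frac{7}{3} - \frac{13}{2}\right) - 6\right) = - 48 \left(- \frac{25}{6} - 6\right) = \left(-48\right) \left(- \frac{61}{6}\right) = 488$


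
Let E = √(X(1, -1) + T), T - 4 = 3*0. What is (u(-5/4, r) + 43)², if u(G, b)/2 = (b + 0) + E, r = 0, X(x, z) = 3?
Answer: 1877 + 172*√7 ≈ 2332.1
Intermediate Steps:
T = 4 (T = 4 + 3*0 = 4 + 0 = 4)
E = √7 (E = √(3 + 4) = √7 ≈ 2.6458)
u(G, b) = 2*b + 2*√7 (u(G, b) = 2*((b + 0) + √7) = 2*(b + √7) = 2*b + 2*√7)
(u(-5/4, r) + 43)² = ((2*0 + 2*√7) + 43)² = ((0 + 2*√7) + 43)² = (2*√7 + 43)² = (43 + 2*√7)²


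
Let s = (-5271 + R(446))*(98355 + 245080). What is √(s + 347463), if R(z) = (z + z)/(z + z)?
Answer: I*√1809554987 ≈ 42539.0*I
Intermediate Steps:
R(z) = 1 (R(z) = (2*z)/((2*z)) = (2*z)*(1/(2*z)) = 1)
s = -1809902450 (s = (-5271 + 1)*(98355 + 245080) = -5270*343435 = -1809902450)
√(s + 347463) = √(-1809902450 + 347463) = √(-1809554987) = I*√1809554987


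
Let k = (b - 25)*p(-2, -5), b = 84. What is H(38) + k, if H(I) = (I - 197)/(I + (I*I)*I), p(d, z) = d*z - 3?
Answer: 22677671/54910 ≈ 413.00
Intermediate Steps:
p(d, z) = -3 + d*z
H(I) = (-197 + I)/(I + I**3) (H(I) = (-197 + I)/(I + I**2*I) = (-197 + I)/(I + I**3))
k = 413 (k = (84 - 25)*(-3 - 2*(-5)) = 59*(-3 + 10) = 59*7 = 413)
H(38) + k = (-197 + 38)/(38 + 38**3) + 413 = -159/(38 + 54872) + 413 = -159/54910 + 413 = 22677671/54910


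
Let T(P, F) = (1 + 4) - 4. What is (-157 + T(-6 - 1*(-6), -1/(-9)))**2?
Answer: 24336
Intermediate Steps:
T(P, F) = 1 (T(P, F) = 5 - 4 = 1)
(-157 + T(-6 - 1*(-6), -1/(-9)))**2 = (-157 + 1)**2 = (-156)**2 = 24336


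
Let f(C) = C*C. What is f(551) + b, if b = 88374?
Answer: 391975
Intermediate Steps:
f(C) = C**2
f(551) + b = 551**2 + 88374 = 303601 + 88374 = 391975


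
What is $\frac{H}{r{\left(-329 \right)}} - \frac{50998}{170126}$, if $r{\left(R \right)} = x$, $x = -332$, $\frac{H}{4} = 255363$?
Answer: $- \frac{21724059286}{7060229} \approx -3077.0$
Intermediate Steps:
$H = 1021452$ ($H = 4 \cdot 255363 = 1021452$)
$r{\left(R \right)} = -332$
$\frac{H}{r{\left(-329 \right)}} - \frac{50998}{170126} = \frac{1021452}{-332} - \frac{50998}{170126} = 1021452 \left(- \frac{1}{332}\right) - \frac{25499}{85063} = - \frac{255363}{83} - \frac{25499}{85063} = - \frac{21724059286}{7060229}$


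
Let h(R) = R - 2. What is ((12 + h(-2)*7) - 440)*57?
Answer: -25992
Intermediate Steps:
h(R) = -2 + R
((12 + h(-2)*7) - 440)*57 = ((12 + (-2 - 2)*7) - 440)*57 = ((12 - 4*7) - 440)*57 = ((12 - 28) - 440)*57 = (-16 - 440)*57 = -456*57 = -25992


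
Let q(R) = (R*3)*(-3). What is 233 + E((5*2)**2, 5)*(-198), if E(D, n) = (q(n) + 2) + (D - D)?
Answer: 8747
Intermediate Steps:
q(R) = -9*R (q(R) = (3*R)*(-3) = -9*R)
E(D, n) = 2 - 9*n (E(D, n) = (-9*n + 2) + (D - D) = (2 - 9*n) + 0 = 2 - 9*n)
233 + E((5*2)**2, 5)*(-198) = 233 + (2 - 9*5)*(-198) = 233 + (2 - 45)*(-198) = 233 - 43*(-198) = 233 + 8514 = 8747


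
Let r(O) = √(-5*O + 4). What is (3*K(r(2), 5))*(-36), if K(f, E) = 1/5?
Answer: -108/5 ≈ -21.600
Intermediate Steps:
r(O) = √(4 - 5*O)
K(f, E) = ⅕
(3*K(r(2), 5))*(-36) = (3*(⅕))*(-36) = (⅗)*(-36) = -108/5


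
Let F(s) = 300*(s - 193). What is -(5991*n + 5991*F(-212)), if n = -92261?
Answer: 1280642151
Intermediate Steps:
F(s) = -57900 + 300*s (F(s) = 300*(-193 + s) = -57900 + 300*s)
-(5991*n + 5991*F(-212)) = -(-899614551 - 381027600) = -5991/(1/((-57900 - 63600) - 92261)) = -5991/(1/(-121500 - 92261)) = -5991/(1/(-213761)) = -5991/(-1/213761) = -5991*(-213761) = 1280642151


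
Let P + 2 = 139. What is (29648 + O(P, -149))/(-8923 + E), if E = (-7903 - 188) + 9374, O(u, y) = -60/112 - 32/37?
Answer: -30713877/7915040 ≈ -3.8804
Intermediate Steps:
P = 137 (P = -2 + 139 = 137)
O(u, y) = -1451/1036 (O(u, y) = -60*1/112 - 32*1/37 = -15/28 - 32/37 = -1451/1036)
E = 1283 (E = -8091 + 9374 = 1283)
(29648 + O(P, -149))/(-8923 + E) = (29648 - 1451/1036)/(-8923 + 1283) = (30713877/1036)/(-7640) = (30713877/1036)*(-1/7640) = -30713877/7915040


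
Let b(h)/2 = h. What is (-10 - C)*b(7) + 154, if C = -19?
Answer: 280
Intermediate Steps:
b(h) = 2*h
(-10 - C)*b(7) + 154 = (-10 - 1*(-19))*(2*7) + 154 = (-10 + 19)*14 + 154 = 9*14 + 154 = 126 + 154 = 280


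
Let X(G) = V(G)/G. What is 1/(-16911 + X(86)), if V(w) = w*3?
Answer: -1/16908 ≈ -5.9144e-5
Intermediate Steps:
V(w) = 3*w
X(G) = 3 (X(G) = (3*G)/G = 3)
1/(-16911 + X(86)) = 1/(-16911 + 3) = 1/(-16908) = -1/16908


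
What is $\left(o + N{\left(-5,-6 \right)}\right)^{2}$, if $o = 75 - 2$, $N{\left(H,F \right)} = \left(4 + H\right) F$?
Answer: $6241$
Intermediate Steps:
$N{\left(H,F \right)} = F \left(4 + H\right)$
$o = 73$
$\left(o + N{\left(-5,-6 \right)}\right)^{2} = \left(73 - 6 \left(4 - 5\right)\right)^{2} = \left(73 - -6\right)^{2} = \left(73 + 6\right)^{2} = 79^{2} = 6241$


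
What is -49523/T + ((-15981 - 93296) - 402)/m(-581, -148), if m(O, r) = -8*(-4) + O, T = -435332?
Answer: 47773966555/238997268 ≈ 199.89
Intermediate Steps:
m(O, r) = 32 + O
-49523/T + ((-15981 - 93296) - 402)/m(-581, -148) = -49523/(-435332) + ((-15981 - 93296) - 402)/(32 - 581) = -49523*(-1/435332) + (-109277 - 402)/(-549) = 49523/435332 - 109679*(-1/549) = 49523/435332 + 109679/549 = 47773966555/238997268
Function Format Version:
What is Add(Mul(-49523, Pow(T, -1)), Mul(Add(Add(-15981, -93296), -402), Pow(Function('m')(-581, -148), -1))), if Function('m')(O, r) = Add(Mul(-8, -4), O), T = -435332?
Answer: Rational(47773966555, 238997268) ≈ 199.89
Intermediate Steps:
Function('m')(O, r) = Add(32, O)
Add(Mul(-49523, Pow(T, -1)), Mul(Add(Add(-15981, -93296), -402), Pow(Function('m')(-581, -148), -1))) = Add(Mul(-49523, Pow(-435332, -1)), Mul(Add(Add(-15981, -93296), -402), Pow(Add(32, -581), -1))) = Add(Mul(-49523, Rational(-1, 435332)), Mul(Add(-109277, -402), Pow(-549, -1))) = Add(Rational(49523, 435332), Mul(-109679, Rational(-1, 549))) = Add(Rational(49523, 435332), Rational(109679, 549)) = Rational(47773966555, 238997268)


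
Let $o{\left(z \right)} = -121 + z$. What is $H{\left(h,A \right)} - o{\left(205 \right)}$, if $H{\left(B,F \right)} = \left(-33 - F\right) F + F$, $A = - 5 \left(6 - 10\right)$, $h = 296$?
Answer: $-1124$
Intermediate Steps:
$A = 20$ ($A = \left(-5\right) \left(-4\right) = 20$)
$H{\left(B,F \right)} = F + F \left(-33 - F\right)$ ($H{\left(B,F \right)} = F \left(-33 - F\right) + F = F + F \left(-33 - F\right)$)
$H{\left(h,A \right)} - o{\left(205 \right)} = \left(-1\right) 20 \left(32 + 20\right) - \left(-121 + 205\right) = \left(-1\right) 20 \cdot 52 - 84 = -1040 - 84 = -1124$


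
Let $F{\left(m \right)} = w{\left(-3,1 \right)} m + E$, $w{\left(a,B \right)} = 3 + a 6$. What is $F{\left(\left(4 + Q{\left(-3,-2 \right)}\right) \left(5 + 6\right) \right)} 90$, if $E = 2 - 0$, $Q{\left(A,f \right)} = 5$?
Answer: $-133470$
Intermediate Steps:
$w{\left(a,B \right)} = 3 + 6 a$
$E = 2$ ($E = 2 + 0 = 2$)
$F{\left(m \right)} = 2 - 15 m$ ($F{\left(m \right)} = \left(3 + 6 \left(-3\right)\right) m + 2 = \left(3 - 18\right) m + 2 = - 15 m + 2 = 2 - 15 m$)
$F{\left(\left(4 + Q{\left(-3,-2 \right)}\right) \left(5 + 6\right) \right)} 90 = \left(2 - 15 \left(4 + 5\right) \left(5 + 6\right)\right) 90 = \left(2 - 15 \cdot 9 \cdot 11\right) 90 = \left(2 - 1485\right) 90 = \left(-1483\right) 90 = -133470$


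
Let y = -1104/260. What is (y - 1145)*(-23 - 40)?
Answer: 4706163/65 ≈ 72403.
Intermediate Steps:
y = -276/65 (y = -1104*1/260 = -276/65 ≈ -4.2462)
(y - 1145)*(-23 - 40) = (-276/65 - 1145)*(-23 - 40) = -74701/65*(-63) = 4706163/65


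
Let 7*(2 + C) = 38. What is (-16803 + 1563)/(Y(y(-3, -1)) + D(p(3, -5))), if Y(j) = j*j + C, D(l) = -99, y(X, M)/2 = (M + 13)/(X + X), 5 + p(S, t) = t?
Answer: 106680/557 ≈ 191.53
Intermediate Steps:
C = 24/7 (C = -2 + (1/7)*38 = -2 + 38/7 = 24/7 ≈ 3.4286)
p(S, t) = -5 + t
y(X, M) = (13 + M)/X (y(X, M) = 2*((M + 13)/(X + X)) = 2*((13 + M)/((2*X))) = 2*((13 + M)*(1/(2*X))) = 2*((13 + M)/(2*X)) = (13 + M)/X)
Y(j) = 24/7 + j**2 (Y(j) = j*j + 24/7 = j**2 + 24/7 = 24/7 + j**2)
(-16803 + 1563)/(Y(y(-3, -1)) + D(p(3, -5))) = (-16803 + 1563)/((24/7 + ((13 - 1)/(-3))**2) - 99) = -15240/((24/7 + (-1/3*12)**2) - 99) = -15240/((24/7 + (-4)**2) - 99) = -15240/((24/7 + 16) - 99) = -15240/(136/7 - 99) = -15240/(-557/7) = -15240*(-7/557) = 106680/557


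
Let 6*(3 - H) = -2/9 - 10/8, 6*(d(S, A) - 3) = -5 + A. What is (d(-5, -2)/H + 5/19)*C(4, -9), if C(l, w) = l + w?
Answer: -55145/13319 ≈ -4.1403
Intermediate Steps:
d(S, A) = 13/6 + A/6 (d(S, A) = 3 + (-5 + A)/6 = 3 + (-⅚ + A/6) = 13/6 + A/6)
H = 701/216 (H = 3 - (-2/9 - 10/8)/6 = 3 - (-2*⅑ - 10*⅛)/6 = 3 - (-2/9 - 5/4)/6 = 3 - ⅙*(-53/36) = 3 + 53/216 = 701/216 ≈ 3.2454)
(d(-5, -2)/H + 5/19)*C(4, -9) = ((13/6 + (⅙)*(-2))/(701/216) + 5/19)*(4 - 9) = ((13/6 - ⅓)*(216/701) + 5*(1/19))*(-5) = ((11/6)*(216/701) + 5/19)*(-5) = (396/701 + 5/19)*(-5) = (11029/13319)*(-5) = -55145/13319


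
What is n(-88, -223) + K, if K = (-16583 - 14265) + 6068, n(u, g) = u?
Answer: -24868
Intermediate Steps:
K = -24780 (K = -30848 + 6068 = -24780)
n(-88, -223) + K = -88 - 24780 = -24868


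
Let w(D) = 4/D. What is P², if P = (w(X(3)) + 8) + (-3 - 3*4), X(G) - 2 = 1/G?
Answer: 1369/49 ≈ 27.939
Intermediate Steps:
X(G) = 2 + 1/G
P = -37/7 (P = (4/(2 + 1/3) + 8) + (-3 - 3*4) = (4/(2 + ⅓) + 8) + (-3 - 12) = (4/(7/3) + 8) - 15 = (4*(3/7) + 8) - 15 = (12/7 + 8) - 15 = 68/7 - 15 = -37/7 ≈ -5.2857)
P² = (-37/7)² = 1369/49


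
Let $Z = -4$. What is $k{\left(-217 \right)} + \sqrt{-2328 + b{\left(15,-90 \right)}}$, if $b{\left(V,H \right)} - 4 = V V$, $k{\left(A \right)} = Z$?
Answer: $-4 + i \sqrt{2099} \approx -4.0 + 45.815 i$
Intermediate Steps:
$k{\left(A \right)} = -4$
$b{\left(V,H \right)} = 4 + V^{2}$ ($b{\left(V,H \right)} = 4 + V V = 4 + V^{2}$)
$k{\left(-217 \right)} + \sqrt{-2328 + b{\left(15,-90 \right)}} = -4 + \sqrt{-2328 + \left(4 + 15^{2}\right)} = -4 + \sqrt{-2328 + \left(4 + 225\right)} = -4 + \sqrt{-2328 + 229} = -4 + \sqrt{-2099} = -4 + i \sqrt{2099}$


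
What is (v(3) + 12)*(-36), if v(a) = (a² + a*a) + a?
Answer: -1188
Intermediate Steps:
v(a) = a + 2*a² (v(a) = (a² + a²) + a = 2*a² + a = a + 2*a²)
(v(3) + 12)*(-36) = (3*(1 + 2*3) + 12)*(-36) = (3*(1 + 6) + 12)*(-36) = (3*7 + 12)*(-36) = (21 + 12)*(-36) = 33*(-36) = -1188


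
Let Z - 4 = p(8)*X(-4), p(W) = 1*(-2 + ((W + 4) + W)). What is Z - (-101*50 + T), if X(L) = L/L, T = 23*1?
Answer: 5049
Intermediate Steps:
T = 23
p(W) = 2 + 2*W (p(W) = 1*(-2 + ((4 + W) + W)) = 1*(-2 + (4 + 2*W)) = 1*(2 + 2*W) = 2 + 2*W)
X(L) = 1
Z = 22 (Z = 4 + (2 + 2*8)*1 = 4 + (2 + 16)*1 = 4 + 18*1 = 4 + 18 = 22)
Z - (-101*50 + T) = 22 - (-101*50 + 23) = 22 - (-5050 + 23) = 22 - 1*(-5027) = 22 + 5027 = 5049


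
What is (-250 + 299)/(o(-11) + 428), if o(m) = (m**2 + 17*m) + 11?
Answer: 49/373 ≈ 0.13137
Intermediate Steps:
o(m) = 11 + m**2 + 17*m
(-250 + 299)/(o(-11) + 428) = (-250 + 299)/((11 + (-11)**2 + 17*(-11)) + 428) = 49/((11 + 121 - 187) + 428) = 49/(-55 + 428) = 49/373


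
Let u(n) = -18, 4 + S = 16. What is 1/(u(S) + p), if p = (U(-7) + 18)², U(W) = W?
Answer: 1/103 ≈ 0.0097087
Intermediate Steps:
S = 12 (S = -4 + 16 = 12)
p = 121 (p = (-7 + 18)² = 11² = 121)
1/(u(S) + p) = 1/(-18 + 121) = 1/103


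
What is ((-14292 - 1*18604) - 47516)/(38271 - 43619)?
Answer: 20103/1337 ≈ 15.036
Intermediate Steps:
((-14292 - 1*18604) - 47516)/(38271 - 43619) = ((-14292 - 18604) - 47516)/(-5348) = (-32896 - 47516)*(-1/5348) = -80412*(-1/5348) = 20103/1337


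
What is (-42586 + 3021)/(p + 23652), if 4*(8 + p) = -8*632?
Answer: -7913/4476 ≈ -1.7679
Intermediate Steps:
p = -1272 (p = -8 + (-8*632)/4 = -8 + (-1*5056)/4 = -8 + (¼)*(-5056) = -8 - 1264 = -1272)
(-42586 + 3021)/(p + 23652) = (-42586 + 3021)/(-1272 + 23652) = -39565/22380 = -39565*1/22380 = -7913/4476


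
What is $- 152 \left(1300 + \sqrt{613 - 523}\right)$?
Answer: $-197600 - 456 \sqrt{10} \approx -1.9904 \cdot 10^{5}$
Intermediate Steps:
$- 152 \left(1300 + \sqrt{613 - 523}\right) = - 152 \left(1300 + \sqrt{90}\right) = - 152 \left(1300 + 3 \sqrt{10}\right) = -197600 - 456 \sqrt{10}$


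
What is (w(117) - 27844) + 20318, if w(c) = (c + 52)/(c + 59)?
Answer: -1324407/176 ≈ -7525.0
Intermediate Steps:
w(c) = (52 + c)/(59 + c)
(w(117) - 27844) + 20318 = ((52 + 117)/(59 + 117) - 27844) + 20318 = (169/176 - 27844) + 20318 = -4900375/176 + 20318 = -1324407/176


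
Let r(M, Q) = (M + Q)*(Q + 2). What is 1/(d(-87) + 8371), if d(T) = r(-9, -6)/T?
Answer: 29/242739 ≈ 0.00011947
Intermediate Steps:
r(M, Q) = (2 + Q)*(M + Q) (r(M, Q) = (M + Q)*(2 + Q) = (2 + Q)*(M + Q))
d(T) = 60/T (d(T) = ((-6)**2 + 2*(-9) + 2*(-6) - 9*(-6))/T = (36 - 18 - 12 + 54)/T = 60/T)
1/(d(-87) + 8371) = 1/(60/(-87) + 8371) = 1/(60*(-1/87) + 8371) = 1/(-20/29 + 8371) = 1/(242739/29) = 29/242739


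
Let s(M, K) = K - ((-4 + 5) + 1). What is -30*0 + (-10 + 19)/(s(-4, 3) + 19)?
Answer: 9/20 ≈ 0.45000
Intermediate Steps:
s(M, K) = -2 + K (s(M, K) = K - (1 + 1) = K - 1*2 = K - 2 = -2 + K)
-30*0 + (-10 + 19)/(s(-4, 3) + 19) = -30*0 + (-10 + 19)/((-2 + 3) + 19) = 0 + 9/(1 + 19) = 0 + 9/20 = 9/20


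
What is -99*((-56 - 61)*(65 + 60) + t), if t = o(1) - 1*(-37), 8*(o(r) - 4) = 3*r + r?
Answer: 2887533/2 ≈ 1.4438e+6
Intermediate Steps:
o(r) = 4 + r/2 (o(r) = 4 + (3*r + r)/8 = 4 + (4*r)/8 = 4 + r/2)
t = 83/2 (t = (4 + (½)*1) - 1*(-37) = (4 + ½) + 37 = 9/2 + 37 = 83/2 ≈ 41.500)
-99*((-56 - 61)*(65 + 60) + t) = -99*((-56 - 61)*(65 + 60) + 83/2) = -99*(-117*125 + 83/2) = -99*(-14625 + 83/2) = -99*(-29167/2) = 2887533/2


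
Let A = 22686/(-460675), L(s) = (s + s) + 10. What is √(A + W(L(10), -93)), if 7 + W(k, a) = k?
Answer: √194825704253/92135 ≈ 4.7907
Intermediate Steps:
L(s) = 10 + 2*s (L(s) = 2*s + 10 = 10 + 2*s)
W(k, a) = -7 + k
A = -22686/460675 (A = 22686*(-1/460675) = -22686/460675 ≈ -0.049245)
√(A + W(L(10), -93)) = √(-22686/460675 + (-7 + (10 + 2*10))) = √(-22686/460675 + (-7 + (10 + 20))) = √(-22686/460675 + (-7 + 30)) = √(-22686/460675 + 23) = √(10572839/460675) = √194825704253/92135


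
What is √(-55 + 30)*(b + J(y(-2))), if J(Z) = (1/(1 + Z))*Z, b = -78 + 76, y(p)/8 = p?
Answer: -14*I/3 ≈ -4.6667*I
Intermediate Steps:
y(p) = 8*p
b = -2
J(Z) = Z/(1 + Z)
√(-55 + 30)*(b + J(y(-2))) = √(-55 + 30)*(-2 + (8*(-2))/(1 + 8*(-2))) = √(-25)*(-2 - 16/(1 - 16)) = (5*I)*(-2 - 16/(-15)) = (5*I)*(-2 - 16*(-1/15)) = (5*I)*(-2 + 16/15) = (5*I)*(-14/15) = -14*I/3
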